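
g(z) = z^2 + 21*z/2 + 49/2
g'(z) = 2*z + 21/2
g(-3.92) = -1.29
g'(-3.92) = 2.66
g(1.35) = 40.50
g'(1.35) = 13.20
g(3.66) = 76.33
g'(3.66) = 17.82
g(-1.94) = 7.89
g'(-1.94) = 6.62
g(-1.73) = 9.33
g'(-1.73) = 7.04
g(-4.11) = -1.76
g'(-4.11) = 2.28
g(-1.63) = 10.04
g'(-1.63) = 7.24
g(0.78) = 33.30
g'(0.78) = 12.06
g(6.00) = 123.50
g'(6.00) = 22.50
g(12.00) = 294.50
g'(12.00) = 34.50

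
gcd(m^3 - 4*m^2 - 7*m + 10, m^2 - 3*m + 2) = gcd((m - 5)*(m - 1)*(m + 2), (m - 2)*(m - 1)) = m - 1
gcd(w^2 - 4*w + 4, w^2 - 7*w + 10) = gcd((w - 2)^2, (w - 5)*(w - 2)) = w - 2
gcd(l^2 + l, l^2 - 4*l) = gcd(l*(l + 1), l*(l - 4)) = l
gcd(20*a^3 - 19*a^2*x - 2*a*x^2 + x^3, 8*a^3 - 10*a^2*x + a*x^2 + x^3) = -4*a^2 + 3*a*x + x^2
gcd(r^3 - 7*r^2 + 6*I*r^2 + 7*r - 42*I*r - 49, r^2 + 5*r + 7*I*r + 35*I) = r + 7*I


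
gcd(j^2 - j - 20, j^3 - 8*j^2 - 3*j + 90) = j - 5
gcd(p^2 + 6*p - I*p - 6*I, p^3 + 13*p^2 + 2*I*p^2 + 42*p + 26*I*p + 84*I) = p + 6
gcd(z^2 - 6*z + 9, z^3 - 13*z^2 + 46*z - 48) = z - 3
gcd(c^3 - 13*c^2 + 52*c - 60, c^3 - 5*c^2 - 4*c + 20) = c^2 - 7*c + 10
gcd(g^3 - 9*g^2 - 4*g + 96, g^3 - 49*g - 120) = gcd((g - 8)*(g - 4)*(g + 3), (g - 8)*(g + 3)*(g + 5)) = g^2 - 5*g - 24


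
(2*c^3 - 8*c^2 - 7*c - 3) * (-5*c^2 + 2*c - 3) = -10*c^5 + 44*c^4 + 13*c^3 + 25*c^2 + 15*c + 9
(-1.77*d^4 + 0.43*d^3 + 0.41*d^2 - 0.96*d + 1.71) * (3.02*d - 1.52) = -5.3454*d^5 + 3.989*d^4 + 0.5846*d^3 - 3.5224*d^2 + 6.6234*d - 2.5992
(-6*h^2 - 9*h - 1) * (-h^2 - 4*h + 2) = 6*h^4 + 33*h^3 + 25*h^2 - 14*h - 2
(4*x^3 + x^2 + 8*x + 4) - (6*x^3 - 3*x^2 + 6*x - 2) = -2*x^3 + 4*x^2 + 2*x + 6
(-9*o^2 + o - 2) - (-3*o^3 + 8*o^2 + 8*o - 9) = 3*o^3 - 17*o^2 - 7*o + 7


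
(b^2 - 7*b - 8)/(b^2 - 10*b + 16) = (b + 1)/(b - 2)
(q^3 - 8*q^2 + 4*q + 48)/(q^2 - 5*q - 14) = (q^2 - 10*q + 24)/(q - 7)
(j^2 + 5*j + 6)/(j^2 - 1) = (j^2 + 5*j + 6)/(j^2 - 1)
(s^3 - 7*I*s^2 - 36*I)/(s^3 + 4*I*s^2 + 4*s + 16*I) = (s^2 - 9*I*s - 18)/(s^2 + 2*I*s + 8)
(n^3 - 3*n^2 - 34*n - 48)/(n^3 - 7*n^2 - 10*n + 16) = (n + 3)/(n - 1)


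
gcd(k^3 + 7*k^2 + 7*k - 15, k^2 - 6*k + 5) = k - 1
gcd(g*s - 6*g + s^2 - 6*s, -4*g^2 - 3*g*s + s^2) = g + s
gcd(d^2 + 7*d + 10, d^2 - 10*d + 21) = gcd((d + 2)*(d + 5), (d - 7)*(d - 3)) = 1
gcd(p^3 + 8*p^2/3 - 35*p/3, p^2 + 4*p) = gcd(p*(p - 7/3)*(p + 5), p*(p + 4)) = p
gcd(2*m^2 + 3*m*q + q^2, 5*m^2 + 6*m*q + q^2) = m + q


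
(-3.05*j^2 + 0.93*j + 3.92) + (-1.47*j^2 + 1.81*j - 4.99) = -4.52*j^2 + 2.74*j - 1.07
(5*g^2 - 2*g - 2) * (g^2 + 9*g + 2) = 5*g^4 + 43*g^3 - 10*g^2 - 22*g - 4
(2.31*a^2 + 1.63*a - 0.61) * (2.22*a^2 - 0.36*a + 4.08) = 5.1282*a^4 + 2.787*a^3 + 7.4838*a^2 + 6.87*a - 2.4888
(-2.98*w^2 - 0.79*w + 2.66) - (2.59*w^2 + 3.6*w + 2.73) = -5.57*w^2 - 4.39*w - 0.0699999999999998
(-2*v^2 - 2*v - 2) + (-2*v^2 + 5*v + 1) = -4*v^2 + 3*v - 1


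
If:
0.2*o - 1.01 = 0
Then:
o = 5.05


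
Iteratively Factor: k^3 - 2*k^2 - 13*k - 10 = (k + 1)*(k^2 - 3*k - 10) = (k - 5)*(k + 1)*(k + 2)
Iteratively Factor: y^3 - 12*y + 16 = (y + 4)*(y^2 - 4*y + 4) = (y - 2)*(y + 4)*(y - 2)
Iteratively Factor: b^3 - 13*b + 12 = (b - 1)*(b^2 + b - 12) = (b - 3)*(b - 1)*(b + 4)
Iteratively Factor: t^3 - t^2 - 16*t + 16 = (t + 4)*(t^2 - 5*t + 4) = (t - 4)*(t + 4)*(t - 1)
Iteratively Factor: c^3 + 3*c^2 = (c)*(c^2 + 3*c) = c^2*(c + 3)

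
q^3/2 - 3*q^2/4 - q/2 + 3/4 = (q/2 + 1/2)*(q - 3/2)*(q - 1)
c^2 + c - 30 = (c - 5)*(c + 6)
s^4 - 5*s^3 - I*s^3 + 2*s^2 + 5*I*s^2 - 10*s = s*(s - 5)*(s - 2*I)*(s + I)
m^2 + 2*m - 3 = (m - 1)*(m + 3)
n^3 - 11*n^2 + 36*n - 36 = (n - 6)*(n - 3)*(n - 2)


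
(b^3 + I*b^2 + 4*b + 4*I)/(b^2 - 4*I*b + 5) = (b^2 + 4)/(b - 5*I)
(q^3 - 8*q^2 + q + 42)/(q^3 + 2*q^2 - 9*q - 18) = (q - 7)/(q + 3)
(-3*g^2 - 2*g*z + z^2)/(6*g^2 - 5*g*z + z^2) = (g + z)/(-2*g + z)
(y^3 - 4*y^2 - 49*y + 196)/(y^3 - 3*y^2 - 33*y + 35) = (y^2 + 3*y - 28)/(y^2 + 4*y - 5)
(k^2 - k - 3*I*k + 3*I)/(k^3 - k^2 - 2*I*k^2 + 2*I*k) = (k - 3*I)/(k*(k - 2*I))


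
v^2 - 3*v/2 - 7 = (v - 7/2)*(v + 2)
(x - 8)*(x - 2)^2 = x^3 - 12*x^2 + 36*x - 32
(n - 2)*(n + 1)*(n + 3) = n^3 + 2*n^2 - 5*n - 6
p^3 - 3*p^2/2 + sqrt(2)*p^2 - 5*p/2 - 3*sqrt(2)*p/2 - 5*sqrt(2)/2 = (p - 5/2)*(p + 1)*(p + sqrt(2))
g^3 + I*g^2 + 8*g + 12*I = (g - 3*I)*(g + 2*I)^2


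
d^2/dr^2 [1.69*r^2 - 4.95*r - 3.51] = 3.38000000000000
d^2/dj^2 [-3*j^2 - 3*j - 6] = -6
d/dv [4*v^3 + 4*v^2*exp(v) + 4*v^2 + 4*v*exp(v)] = 4*v^2*exp(v) + 12*v^2 + 12*v*exp(v) + 8*v + 4*exp(v)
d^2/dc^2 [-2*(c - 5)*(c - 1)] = -4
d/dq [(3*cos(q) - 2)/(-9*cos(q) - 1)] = 21*sin(q)/(9*cos(q) + 1)^2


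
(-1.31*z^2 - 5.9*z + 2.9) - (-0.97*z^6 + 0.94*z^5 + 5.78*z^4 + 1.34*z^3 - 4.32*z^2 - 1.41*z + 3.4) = 0.97*z^6 - 0.94*z^5 - 5.78*z^4 - 1.34*z^3 + 3.01*z^2 - 4.49*z - 0.5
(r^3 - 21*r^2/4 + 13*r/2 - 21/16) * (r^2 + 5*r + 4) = r^5 - r^4/4 - 63*r^3/4 + 163*r^2/16 + 311*r/16 - 21/4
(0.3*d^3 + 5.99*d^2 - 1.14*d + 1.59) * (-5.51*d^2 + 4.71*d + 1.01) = -1.653*d^5 - 31.5919*d^4 + 34.7973*d^3 - 8.0804*d^2 + 6.3375*d + 1.6059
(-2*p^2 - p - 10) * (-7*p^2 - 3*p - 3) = 14*p^4 + 13*p^3 + 79*p^2 + 33*p + 30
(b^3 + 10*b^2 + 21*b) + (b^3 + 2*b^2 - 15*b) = 2*b^3 + 12*b^2 + 6*b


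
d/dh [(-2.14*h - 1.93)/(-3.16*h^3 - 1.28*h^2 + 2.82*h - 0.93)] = (-13.5248*h^3 - 21.0356*h^2 - 4.9408*h + 7.4328)/(9.9856*h^6 + 8.0896*h^5 - 16.184*h^4 - 1.3416*h^3 + 10.3332*h^2 - 5.2452*h + 0.8649)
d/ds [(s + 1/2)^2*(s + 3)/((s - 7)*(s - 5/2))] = (4*s^4 - 76*s^3 + 45*s^2 + 554*s + 256)/(4*s^4 - 76*s^3 + 501*s^2 - 1330*s + 1225)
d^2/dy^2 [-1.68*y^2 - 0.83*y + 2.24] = -3.36000000000000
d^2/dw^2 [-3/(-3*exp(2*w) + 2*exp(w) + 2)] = 6*((1 - 6*exp(w))*(-3*exp(2*w) + 2*exp(w) + 2) - 4*(3*exp(w) - 1)^2*exp(w))*exp(w)/(-3*exp(2*w) + 2*exp(w) + 2)^3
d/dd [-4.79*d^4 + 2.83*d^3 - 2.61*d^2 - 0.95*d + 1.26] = -19.16*d^3 + 8.49*d^2 - 5.22*d - 0.95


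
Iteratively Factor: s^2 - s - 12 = (s - 4)*(s + 3)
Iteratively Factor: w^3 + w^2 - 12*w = (w - 3)*(w^2 + 4*w) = (w - 3)*(w + 4)*(w)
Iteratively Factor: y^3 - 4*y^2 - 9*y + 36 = (y - 3)*(y^2 - y - 12) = (y - 3)*(y + 3)*(y - 4)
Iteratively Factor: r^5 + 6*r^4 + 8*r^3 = (r + 4)*(r^4 + 2*r^3) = r*(r + 4)*(r^3 + 2*r^2) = r*(r + 2)*(r + 4)*(r^2) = r^2*(r + 2)*(r + 4)*(r)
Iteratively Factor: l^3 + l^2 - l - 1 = (l + 1)*(l^2 - 1) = (l - 1)*(l + 1)*(l + 1)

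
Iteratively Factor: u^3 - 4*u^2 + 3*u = (u - 3)*(u^2 - u) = u*(u - 3)*(u - 1)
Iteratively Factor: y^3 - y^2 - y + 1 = (y - 1)*(y^2 - 1) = (y - 1)^2*(y + 1)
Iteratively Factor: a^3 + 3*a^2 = (a + 3)*(a^2) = a*(a + 3)*(a)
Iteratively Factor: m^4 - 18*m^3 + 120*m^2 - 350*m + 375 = (m - 5)*(m^3 - 13*m^2 + 55*m - 75) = (m - 5)^2*(m^2 - 8*m + 15) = (m - 5)^3*(m - 3)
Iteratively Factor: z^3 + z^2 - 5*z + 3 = (z - 1)*(z^2 + 2*z - 3) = (z - 1)^2*(z + 3)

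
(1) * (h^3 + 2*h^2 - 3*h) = h^3 + 2*h^2 - 3*h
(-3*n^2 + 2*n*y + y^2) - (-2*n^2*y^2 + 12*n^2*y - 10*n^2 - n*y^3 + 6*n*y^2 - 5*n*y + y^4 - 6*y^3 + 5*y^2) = 2*n^2*y^2 - 12*n^2*y + 7*n^2 + n*y^3 - 6*n*y^2 + 7*n*y - y^4 + 6*y^3 - 4*y^2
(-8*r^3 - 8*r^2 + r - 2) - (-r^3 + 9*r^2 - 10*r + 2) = -7*r^3 - 17*r^2 + 11*r - 4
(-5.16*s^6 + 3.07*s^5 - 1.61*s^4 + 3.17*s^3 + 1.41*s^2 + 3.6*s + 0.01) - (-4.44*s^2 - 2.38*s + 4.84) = -5.16*s^6 + 3.07*s^5 - 1.61*s^4 + 3.17*s^3 + 5.85*s^2 + 5.98*s - 4.83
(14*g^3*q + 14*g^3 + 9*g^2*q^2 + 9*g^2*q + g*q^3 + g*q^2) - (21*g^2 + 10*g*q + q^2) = 14*g^3*q + 14*g^3 + 9*g^2*q^2 + 9*g^2*q - 21*g^2 + g*q^3 + g*q^2 - 10*g*q - q^2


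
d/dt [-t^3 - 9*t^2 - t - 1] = -3*t^2 - 18*t - 1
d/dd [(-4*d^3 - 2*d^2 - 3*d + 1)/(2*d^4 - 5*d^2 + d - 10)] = (-(12*d^2 + 4*d + 3)*(2*d^4 - 5*d^2 + d - 10) + (8*d^3 - 10*d + 1)*(4*d^3 + 2*d^2 + 3*d - 1))/(2*d^4 - 5*d^2 + d - 10)^2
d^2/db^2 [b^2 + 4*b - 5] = 2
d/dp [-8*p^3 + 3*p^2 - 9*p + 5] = -24*p^2 + 6*p - 9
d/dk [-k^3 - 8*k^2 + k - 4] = -3*k^2 - 16*k + 1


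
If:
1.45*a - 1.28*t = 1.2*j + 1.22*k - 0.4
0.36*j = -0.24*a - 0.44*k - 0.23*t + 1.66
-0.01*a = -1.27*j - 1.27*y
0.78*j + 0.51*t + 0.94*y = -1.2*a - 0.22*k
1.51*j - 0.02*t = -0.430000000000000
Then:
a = 0.67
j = -0.34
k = 5.90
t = -4.23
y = 0.35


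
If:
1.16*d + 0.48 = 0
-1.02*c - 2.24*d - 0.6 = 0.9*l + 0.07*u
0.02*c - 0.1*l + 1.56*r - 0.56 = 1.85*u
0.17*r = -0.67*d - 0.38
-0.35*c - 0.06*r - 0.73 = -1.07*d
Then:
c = -3.25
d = -0.41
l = 4.13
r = -0.60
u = -1.07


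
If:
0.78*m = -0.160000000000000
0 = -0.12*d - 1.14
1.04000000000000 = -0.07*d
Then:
No Solution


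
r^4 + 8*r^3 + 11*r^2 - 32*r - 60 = (r - 2)*(r + 2)*(r + 3)*(r + 5)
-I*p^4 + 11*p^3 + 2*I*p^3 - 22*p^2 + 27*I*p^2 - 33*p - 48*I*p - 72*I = (p - 3)*(p + 3*I)*(p + 8*I)*(-I*p - I)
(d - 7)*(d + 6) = d^2 - d - 42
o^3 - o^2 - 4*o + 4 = (o - 2)*(o - 1)*(o + 2)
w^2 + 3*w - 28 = (w - 4)*(w + 7)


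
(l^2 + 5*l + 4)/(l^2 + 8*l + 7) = (l + 4)/(l + 7)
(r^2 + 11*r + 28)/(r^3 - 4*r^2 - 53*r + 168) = (r + 4)/(r^2 - 11*r + 24)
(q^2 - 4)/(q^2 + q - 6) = (q + 2)/(q + 3)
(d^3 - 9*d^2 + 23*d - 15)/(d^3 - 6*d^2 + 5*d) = (d - 3)/d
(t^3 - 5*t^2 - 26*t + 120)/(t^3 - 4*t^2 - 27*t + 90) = (t - 4)/(t - 3)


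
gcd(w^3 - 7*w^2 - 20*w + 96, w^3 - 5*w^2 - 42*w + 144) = w^2 - 11*w + 24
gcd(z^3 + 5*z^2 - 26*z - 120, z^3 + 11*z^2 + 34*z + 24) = z^2 + 10*z + 24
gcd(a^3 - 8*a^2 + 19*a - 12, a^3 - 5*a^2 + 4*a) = a^2 - 5*a + 4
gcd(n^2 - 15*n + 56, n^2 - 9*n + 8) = n - 8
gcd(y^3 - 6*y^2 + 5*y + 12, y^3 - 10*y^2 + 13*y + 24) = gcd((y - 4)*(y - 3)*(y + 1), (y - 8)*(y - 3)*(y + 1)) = y^2 - 2*y - 3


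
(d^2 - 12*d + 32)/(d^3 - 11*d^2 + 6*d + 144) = (d - 4)/(d^2 - 3*d - 18)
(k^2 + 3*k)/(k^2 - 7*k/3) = 3*(k + 3)/(3*k - 7)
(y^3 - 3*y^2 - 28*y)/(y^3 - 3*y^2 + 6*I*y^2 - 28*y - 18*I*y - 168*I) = y/(y + 6*I)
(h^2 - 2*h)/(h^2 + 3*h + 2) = h*(h - 2)/(h^2 + 3*h + 2)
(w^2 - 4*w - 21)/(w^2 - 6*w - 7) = (w + 3)/(w + 1)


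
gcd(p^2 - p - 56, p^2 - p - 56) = p^2 - p - 56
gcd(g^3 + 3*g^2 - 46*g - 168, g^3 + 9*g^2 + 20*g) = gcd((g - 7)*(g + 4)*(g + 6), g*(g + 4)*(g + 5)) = g + 4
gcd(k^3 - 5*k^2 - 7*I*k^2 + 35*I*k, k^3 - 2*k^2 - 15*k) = k^2 - 5*k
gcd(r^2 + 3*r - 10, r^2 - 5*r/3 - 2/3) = r - 2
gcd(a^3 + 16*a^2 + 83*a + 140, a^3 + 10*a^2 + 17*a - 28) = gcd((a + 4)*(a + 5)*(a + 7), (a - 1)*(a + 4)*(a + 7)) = a^2 + 11*a + 28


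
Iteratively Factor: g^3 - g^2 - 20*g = (g - 5)*(g^2 + 4*g) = (g - 5)*(g + 4)*(g)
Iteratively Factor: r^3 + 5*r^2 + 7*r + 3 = (r + 3)*(r^2 + 2*r + 1) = (r + 1)*(r + 3)*(r + 1)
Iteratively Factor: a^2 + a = (a)*(a + 1)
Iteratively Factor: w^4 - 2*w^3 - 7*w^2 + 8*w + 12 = (w - 2)*(w^3 - 7*w - 6) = (w - 2)*(w + 1)*(w^2 - w - 6) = (w - 2)*(w + 1)*(w + 2)*(w - 3)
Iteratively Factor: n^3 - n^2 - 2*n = (n + 1)*(n^2 - 2*n) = (n - 2)*(n + 1)*(n)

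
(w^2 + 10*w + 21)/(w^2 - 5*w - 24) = (w + 7)/(w - 8)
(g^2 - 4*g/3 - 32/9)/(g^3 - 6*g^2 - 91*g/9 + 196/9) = (9*g^2 - 12*g - 32)/(9*g^3 - 54*g^2 - 91*g + 196)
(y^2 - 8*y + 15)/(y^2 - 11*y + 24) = (y - 5)/(y - 8)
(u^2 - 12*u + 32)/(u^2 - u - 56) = (u - 4)/(u + 7)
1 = 1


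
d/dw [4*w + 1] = 4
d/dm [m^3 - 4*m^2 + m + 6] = 3*m^2 - 8*m + 1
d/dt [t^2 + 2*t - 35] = 2*t + 2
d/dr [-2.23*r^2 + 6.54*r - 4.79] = 6.54 - 4.46*r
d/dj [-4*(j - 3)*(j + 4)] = -8*j - 4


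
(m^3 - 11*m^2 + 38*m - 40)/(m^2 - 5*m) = m - 6 + 8/m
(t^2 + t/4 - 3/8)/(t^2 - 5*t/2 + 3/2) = (8*t^2 + 2*t - 3)/(4*(2*t^2 - 5*t + 3))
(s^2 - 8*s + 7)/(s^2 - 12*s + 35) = (s - 1)/(s - 5)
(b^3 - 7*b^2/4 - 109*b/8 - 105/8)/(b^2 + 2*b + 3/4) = (4*b^2 - 13*b - 35)/(2*(2*b + 1))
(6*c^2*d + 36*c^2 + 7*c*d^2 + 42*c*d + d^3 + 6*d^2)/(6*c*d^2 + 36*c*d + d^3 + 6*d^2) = (c + d)/d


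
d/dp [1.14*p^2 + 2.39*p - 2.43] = 2.28*p + 2.39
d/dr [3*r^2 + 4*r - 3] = 6*r + 4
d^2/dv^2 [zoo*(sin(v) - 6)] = zoo*sin(v)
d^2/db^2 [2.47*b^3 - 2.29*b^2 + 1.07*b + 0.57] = 14.82*b - 4.58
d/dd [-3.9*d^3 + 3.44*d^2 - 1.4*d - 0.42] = -11.7*d^2 + 6.88*d - 1.4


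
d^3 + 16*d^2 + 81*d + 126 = (d + 3)*(d + 6)*(d + 7)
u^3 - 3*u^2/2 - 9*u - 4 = (u - 4)*(u + 1/2)*(u + 2)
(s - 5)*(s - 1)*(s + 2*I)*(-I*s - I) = -I*s^4 + 2*s^3 + 5*I*s^3 - 10*s^2 + I*s^2 - 2*s - 5*I*s + 10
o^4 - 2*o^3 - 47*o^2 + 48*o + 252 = (o - 7)*(o - 3)*(o + 2)*(o + 6)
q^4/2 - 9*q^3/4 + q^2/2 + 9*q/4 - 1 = (q/2 + 1/2)*(q - 4)*(q - 1)*(q - 1/2)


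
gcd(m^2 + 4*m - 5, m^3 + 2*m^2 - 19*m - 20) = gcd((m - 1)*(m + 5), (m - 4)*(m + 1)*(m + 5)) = m + 5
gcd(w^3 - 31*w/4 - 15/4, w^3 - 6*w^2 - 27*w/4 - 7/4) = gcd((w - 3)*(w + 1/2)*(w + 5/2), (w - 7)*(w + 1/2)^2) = w + 1/2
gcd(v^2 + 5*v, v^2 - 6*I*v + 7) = 1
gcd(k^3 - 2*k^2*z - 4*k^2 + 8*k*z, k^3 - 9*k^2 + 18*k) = k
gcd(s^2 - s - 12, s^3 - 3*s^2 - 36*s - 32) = 1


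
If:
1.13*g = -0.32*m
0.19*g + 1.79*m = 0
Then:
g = 0.00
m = 0.00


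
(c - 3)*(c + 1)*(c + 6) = c^3 + 4*c^2 - 15*c - 18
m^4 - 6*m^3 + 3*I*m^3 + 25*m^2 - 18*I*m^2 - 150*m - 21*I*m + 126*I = (m - 6)*(m - 3*I)*(m - I)*(m + 7*I)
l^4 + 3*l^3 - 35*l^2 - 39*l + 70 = (l - 5)*(l - 1)*(l + 2)*(l + 7)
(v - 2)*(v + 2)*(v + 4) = v^3 + 4*v^2 - 4*v - 16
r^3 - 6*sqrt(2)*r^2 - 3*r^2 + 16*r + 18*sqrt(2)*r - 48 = (r - 3)*(r - 4*sqrt(2))*(r - 2*sqrt(2))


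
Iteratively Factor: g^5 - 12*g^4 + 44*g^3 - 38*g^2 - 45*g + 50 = (g - 1)*(g^4 - 11*g^3 + 33*g^2 - 5*g - 50) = (g - 1)*(g + 1)*(g^3 - 12*g^2 + 45*g - 50) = (g - 5)*(g - 1)*(g + 1)*(g^2 - 7*g + 10) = (g - 5)*(g - 2)*(g - 1)*(g + 1)*(g - 5)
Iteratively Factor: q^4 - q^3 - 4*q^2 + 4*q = (q - 2)*(q^3 + q^2 - 2*q) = (q - 2)*(q - 1)*(q^2 + 2*q) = q*(q - 2)*(q - 1)*(q + 2)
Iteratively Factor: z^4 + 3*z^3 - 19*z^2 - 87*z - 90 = (z + 3)*(z^3 - 19*z - 30) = (z + 3)^2*(z^2 - 3*z - 10) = (z + 2)*(z + 3)^2*(z - 5)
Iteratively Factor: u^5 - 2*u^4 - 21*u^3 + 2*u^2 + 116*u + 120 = (u - 5)*(u^4 + 3*u^3 - 6*u^2 - 28*u - 24) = (u - 5)*(u - 3)*(u^3 + 6*u^2 + 12*u + 8) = (u - 5)*(u - 3)*(u + 2)*(u^2 + 4*u + 4) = (u - 5)*(u - 3)*(u + 2)^2*(u + 2)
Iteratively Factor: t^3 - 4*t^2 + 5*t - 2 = (t - 1)*(t^2 - 3*t + 2) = (t - 1)^2*(t - 2)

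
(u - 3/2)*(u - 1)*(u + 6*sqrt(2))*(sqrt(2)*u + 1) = sqrt(2)*u^4 - 5*sqrt(2)*u^3/2 + 13*u^3 - 65*u^2/2 + 15*sqrt(2)*u^2/2 - 15*sqrt(2)*u + 39*u/2 + 9*sqrt(2)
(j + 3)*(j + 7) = j^2 + 10*j + 21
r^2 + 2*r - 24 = (r - 4)*(r + 6)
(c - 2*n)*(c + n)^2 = c^3 - 3*c*n^2 - 2*n^3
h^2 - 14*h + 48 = (h - 8)*(h - 6)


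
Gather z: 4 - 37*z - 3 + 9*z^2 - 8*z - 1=9*z^2 - 45*z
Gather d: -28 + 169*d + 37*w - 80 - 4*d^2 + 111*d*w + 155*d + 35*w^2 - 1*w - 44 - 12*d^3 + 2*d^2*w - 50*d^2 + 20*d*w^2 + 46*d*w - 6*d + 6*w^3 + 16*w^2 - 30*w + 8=-12*d^3 + d^2*(2*w - 54) + d*(20*w^2 + 157*w + 318) + 6*w^3 + 51*w^2 + 6*w - 144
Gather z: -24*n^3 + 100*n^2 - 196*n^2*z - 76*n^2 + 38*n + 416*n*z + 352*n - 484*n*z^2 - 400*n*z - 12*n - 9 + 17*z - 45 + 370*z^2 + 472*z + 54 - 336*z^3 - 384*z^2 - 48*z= -24*n^3 + 24*n^2 + 378*n - 336*z^3 + z^2*(-484*n - 14) + z*(-196*n^2 + 16*n + 441)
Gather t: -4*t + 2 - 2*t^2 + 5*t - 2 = -2*t^2 + t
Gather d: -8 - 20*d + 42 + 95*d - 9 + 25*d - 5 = 100*d + 20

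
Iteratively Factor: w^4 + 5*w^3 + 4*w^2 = (w)*(w^3 + 5*w^2 + 4*w) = w^2*(w^2 + 5*w + 4) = w^2*(w + 1)*(w + 4)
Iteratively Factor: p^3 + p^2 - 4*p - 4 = (p + 1)*(p^2 - 4) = (p - 2)*(p + 1)*(p + 2)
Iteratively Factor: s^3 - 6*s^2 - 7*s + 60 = (s - 4)*(s^2 - 2*s - 15) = (s - 4)*(s + 3)*(s - 5)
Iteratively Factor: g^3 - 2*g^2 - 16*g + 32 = (g + 4)*(g^2 - 6*g + 8) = (g - 4)*(g + 4)*(g - 2)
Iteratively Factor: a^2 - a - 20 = (a - 5)*(a + 4)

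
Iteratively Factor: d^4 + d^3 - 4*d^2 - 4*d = (d + 2)*(d^3 - d^2 - 2*d) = d*(d + 2)*(d^2 - d - 2) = d*(d + 1)*(d + 2)*(d - 2)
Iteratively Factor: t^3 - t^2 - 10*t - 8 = (t - 4)*(t^2 + 3*t + 2) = (t - 4)*(t + 1)*(t + 2)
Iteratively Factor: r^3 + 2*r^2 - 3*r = (r)*(r^2 + 2*r - 3) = r*(r - 1)*(r + 3)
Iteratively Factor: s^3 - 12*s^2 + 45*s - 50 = (s - 5)*(s^2 - 7*s + 10) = (s - 5)^2*(s - 2)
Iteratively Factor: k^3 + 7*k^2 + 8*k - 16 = (k - 1)*(k^2 + 8*k + 16) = (k - 1)*(k + 4)*(k + 4)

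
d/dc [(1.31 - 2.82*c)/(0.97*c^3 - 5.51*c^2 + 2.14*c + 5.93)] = (5.4708*c^3 - 19.3503*c^2 + 14.4362*c - 19.526)/(0.9409*c^6 - 10.6894*c^5 + 34.5117*c^4 - 12.0786*c^3 - 60.769*c^2 + 25.3804*c + 35.1649)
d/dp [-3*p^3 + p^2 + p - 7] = -9*p^2 + 2*p + 1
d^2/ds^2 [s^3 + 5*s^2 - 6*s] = 6*s + 10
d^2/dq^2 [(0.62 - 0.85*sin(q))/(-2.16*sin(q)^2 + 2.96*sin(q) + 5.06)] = (-3.96576*sin(q)^5 + 6.136128*sin(q)^4 - 59.701536*sin(q)^3 + 27.912528*sin(q)^2 + 48.47598*sin(q) - 49.879008)/(10.077696*sin(q)^6 - 41.430528*sin(q)^5 - 14.04864*sin(q)^4 + 168.17536*sin(q)^3 + 32.91024*sin(q)^2 - 227.359968*sin(q) - 129.554216)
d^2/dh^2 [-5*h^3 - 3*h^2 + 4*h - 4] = -30*h - 6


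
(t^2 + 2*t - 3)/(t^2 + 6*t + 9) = (t - 1)/(t + 3)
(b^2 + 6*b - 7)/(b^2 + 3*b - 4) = (b + 7)/(b + 4)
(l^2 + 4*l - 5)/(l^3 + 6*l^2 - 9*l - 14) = (l^2 + 4*l - 5)/(l^3 + 6*l^2 - 9*l - 14)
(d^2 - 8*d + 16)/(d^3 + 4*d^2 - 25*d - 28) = (d - 4)/(d^2 + 8*d + 7)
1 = 1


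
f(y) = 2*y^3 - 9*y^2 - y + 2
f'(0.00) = -1.00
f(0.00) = 2.00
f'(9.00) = 323.00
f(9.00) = 722.00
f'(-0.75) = 15.88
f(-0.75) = -3.16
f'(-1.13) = 27.00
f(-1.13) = -11.25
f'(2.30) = -10.66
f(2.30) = -23.58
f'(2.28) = -10.85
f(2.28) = -23.36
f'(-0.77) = 16.42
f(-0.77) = -3.48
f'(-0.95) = 21.52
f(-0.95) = -6.89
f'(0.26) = -5.27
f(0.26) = 1.17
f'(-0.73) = 15.34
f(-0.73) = -2.84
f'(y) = 6*y^2 - 18*y - 1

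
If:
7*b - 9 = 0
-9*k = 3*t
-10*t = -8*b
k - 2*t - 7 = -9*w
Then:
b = 9/7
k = -12/35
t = 36/35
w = 47/45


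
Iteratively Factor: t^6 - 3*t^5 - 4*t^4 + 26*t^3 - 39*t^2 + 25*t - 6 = (t - 1)*(t^5 - 2*t^4 - 6*t^3 + 20*t^2 - 19*t + 6) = (t - 1)*(t + 3)*(t^4 - 5*t^3 + 9*t^2 - 7*t + 2) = (t - 1)^2*(t + 3)*(t^3 - 4*t^2 + 5*t - 2) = (t - 1)^3*(t + 3)*(t^2 - 3*t + 2) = (t - 2)*(t - 1)^3*(t + 3)*(t - 1)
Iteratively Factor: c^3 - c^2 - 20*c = (c - 5)*(c^2 + 4*c) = c*(c - 5)*(c + 4)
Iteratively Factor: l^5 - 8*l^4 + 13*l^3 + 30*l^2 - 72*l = (l - 3)*(l^4 - 5*l^3 - 2*l^2 + 24*l) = (l - 3)*(l + 2)*(l^3 - 7*l^2 + 12*l) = l*(l - 3)*(l + 2)*(l^2 - 7*l + 12) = l*(l - 4)*(l - 3)*(l + 2)*(l - 3)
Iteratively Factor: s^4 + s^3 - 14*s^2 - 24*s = (s + 3)*(s^3 - 2*s^2 - 8*s) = s*(s + 3)*(s^2 - 2*s - 8) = s*(s - 4)*(s + 3)*(s + 2)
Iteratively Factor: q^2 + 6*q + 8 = (q + 2)*(q + 4)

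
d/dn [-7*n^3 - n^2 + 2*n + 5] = -21*n^2 - 2*n + 2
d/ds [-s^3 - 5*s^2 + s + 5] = -3*s^2 - 10*s + 1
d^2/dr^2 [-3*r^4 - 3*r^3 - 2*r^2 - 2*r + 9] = -36*r^2 - 18*r - 4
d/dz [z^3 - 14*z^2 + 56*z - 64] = 3*z^2 - 28*z + 56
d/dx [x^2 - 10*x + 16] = 2*x - 10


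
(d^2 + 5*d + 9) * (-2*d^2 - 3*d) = -2*d^4 - 13*d^3 - 33*d^2 - 27*d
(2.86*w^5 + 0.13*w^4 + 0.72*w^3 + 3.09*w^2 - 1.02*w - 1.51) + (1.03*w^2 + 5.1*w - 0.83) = 2.86*w^5 + 0.13*w^4 + 0.72*w^3 + 4.12*w^2 + 4.08*w - 2.34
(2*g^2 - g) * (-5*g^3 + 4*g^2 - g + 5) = -10*g^5 + 13*g^4 - 6*g^3 + 11*g^2 - 5*g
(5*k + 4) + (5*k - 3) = 10*k + 1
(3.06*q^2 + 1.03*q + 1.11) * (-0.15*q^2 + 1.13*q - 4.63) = -0.459*q^4 + 3.3033*q^3 - 13.1704*q^2 - 3.5146*q - 5.1393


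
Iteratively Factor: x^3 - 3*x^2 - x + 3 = (x - 1)*(x^2 - 2*x - 3) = (x - 3)*(x - 1)*(x + 1)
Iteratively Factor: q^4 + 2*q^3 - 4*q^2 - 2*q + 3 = (q + 3)*(q^3 - q^2 - q + 1) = (q - 1)*(q + 3)*(q^2 - 1) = (q - 1)*(q + 1)*(q + 3)*(q - 1)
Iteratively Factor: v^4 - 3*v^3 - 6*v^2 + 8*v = (v + 2)*(v^3 - 5*v^2 + 4*v) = (v - 4)*(v + 2)*(v^2 - v) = (v - 4)*(v - 1)*(v + 2)*(v)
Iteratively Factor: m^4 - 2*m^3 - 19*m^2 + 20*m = (m - 5)*(m^3 + 3*m^2 - 4*m) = (m - 5)*(m + 4)*(m^2 - m) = m*(m - 5)*(m + 4)*(m - 1)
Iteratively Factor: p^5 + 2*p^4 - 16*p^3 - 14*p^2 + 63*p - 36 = (p - 1)*(p^4 + 3*p^3 - 13*p^2 - 27*p + 36) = (p - 1)*(p + 3)*(p^3 - 13*p + 12) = (p - 1)*(p + 3)*(p + 4)*(p^2 - 4*p + 3) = (p - 3)*(p - 1)*(p + 3)*(p + 4)*(p - 1)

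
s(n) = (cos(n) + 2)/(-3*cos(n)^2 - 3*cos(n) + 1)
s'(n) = (-6*sin(n)*cos(n) - 3*sin(n))*(cos(n) + 2)/(-3*cos(n)^2 - 3*cos(n) + 1)^2 - sin(n)/(-3*cos(n)^2 - 3*cos(n) + 1) = (3*sin(n)^2 - 12*cos(n) - 10)*sin(n)/(3*cos(n)^2 + 3*cos(n) - 1)^2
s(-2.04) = 0.89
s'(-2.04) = 0.64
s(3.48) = 0.91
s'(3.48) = -0.41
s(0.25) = -0.63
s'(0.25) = -0.24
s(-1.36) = 9.17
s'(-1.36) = 162.42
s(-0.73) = -0.95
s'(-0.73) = 1.39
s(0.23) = -0.62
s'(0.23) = -0.22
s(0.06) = -0.60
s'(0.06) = -0.05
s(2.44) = 0.80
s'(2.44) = 0.11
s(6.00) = -0.64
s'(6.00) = 0.28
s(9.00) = 0.88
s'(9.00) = 0.38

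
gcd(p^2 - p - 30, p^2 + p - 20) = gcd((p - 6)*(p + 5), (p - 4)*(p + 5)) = p + 5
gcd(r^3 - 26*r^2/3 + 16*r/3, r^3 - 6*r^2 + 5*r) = r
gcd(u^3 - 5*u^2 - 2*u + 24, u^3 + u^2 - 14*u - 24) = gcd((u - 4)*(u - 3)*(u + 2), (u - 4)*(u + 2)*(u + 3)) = u^2 - 2*u - 8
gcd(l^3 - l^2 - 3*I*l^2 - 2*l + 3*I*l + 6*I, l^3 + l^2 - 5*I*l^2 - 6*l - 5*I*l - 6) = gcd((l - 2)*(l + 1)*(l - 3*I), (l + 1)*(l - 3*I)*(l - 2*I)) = l^2 + l*(1 - 3*I) - 3*I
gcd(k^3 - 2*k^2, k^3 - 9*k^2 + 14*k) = k^2 - 2*k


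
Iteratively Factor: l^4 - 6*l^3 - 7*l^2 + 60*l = (l - 5)*(l^3 - l^2 - 12*l) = l*(l - 5)*(l^2 - l - 12) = l*(l - 5)*(l - 4)*(l + 3)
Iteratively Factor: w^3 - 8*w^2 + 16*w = (w)*(w^2 - 8*w + 16) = w*(w - 4)*(w - 4)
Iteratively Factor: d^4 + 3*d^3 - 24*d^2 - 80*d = (d + 4)*(d^3 - d^2 - 20*d) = d*(d + 4)*(d^2 - d - 20) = d*(d + 4)^2*(d - 5)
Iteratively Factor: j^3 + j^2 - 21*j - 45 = (j - 5)*(j^2 + 6*j + 9) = (j - 5)*(j + 3)*(j + 3)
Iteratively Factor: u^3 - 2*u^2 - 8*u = (u + 2)*(u^2 - 4*u) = (u - 4)*(u + 2)*(u)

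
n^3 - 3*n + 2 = (n - 1)^2*(n + 2)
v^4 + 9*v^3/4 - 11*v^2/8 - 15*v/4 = v*(v - 5/4)*(v + 3/2)*(v + 2)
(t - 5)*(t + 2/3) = t^2 - 13*t/3 - 10/3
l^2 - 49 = (l - 7)*(l + 7)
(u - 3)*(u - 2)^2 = u^3 - 7*u^2 + 16*u - 12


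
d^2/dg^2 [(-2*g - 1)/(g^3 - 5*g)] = 2*(-6*g^5 - 6*g^4 - 10*g^3 + 15*g^2 - 25)/(g^3*(g^6 - 15*g^4 + 75*g^2 - 125))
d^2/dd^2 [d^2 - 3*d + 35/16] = 2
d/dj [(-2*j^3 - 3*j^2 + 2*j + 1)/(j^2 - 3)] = 2*(-j^4 + 8*j^2 + 8*j - 3)/(j^4 - 6*j^2 + 9)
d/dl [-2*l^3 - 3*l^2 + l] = -6*l^2 - 6*l + 1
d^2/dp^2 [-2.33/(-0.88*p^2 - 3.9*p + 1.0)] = (-3.608704*p^2 - 15.99312*p + 2.33*(1.76*p + 3.9)*(3.52*p + 7.8) + 4.1008)/(0.88*p^2 + 3.9*p - 1.0)^3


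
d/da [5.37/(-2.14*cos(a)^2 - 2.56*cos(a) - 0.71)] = -(22.9836*cos(a) + 13.7472)*sin(a)/(2.14*cos(a)^2 + 2.56*cos(a) + 0.71)^2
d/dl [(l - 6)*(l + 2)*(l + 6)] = 3*l^2 + 4*l - 36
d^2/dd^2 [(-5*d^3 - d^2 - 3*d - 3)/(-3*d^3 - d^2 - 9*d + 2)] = 2*(-6*d^6 - 324*d^5 + 288*d^4 + 442*d^3 + 96*d^2 + 213*d + 307)/(27*d^9 + 27*d^8 + 252*d^7 + 109*d^6 + 720*d^5 - 87*d^4 + 657*d^3 - 474*d^2 + 108*d - 8)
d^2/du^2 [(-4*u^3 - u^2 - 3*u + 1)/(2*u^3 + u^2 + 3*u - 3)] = 8*(u^6 + 9*u^5 - 30*u^4 - 14*u^3 + 3*u^2 - 27*u - 6)/(8*u^9 + 12*u^8 + 42*u^7 + u^6 + 27*u^5 - 90*u^4 + 27*u^3 - 54*u^2 + 81*u - 27)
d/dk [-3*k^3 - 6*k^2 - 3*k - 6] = -9*k^2 - 12*k - 3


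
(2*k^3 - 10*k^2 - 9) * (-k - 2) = -2*k^4 + 6*k^3 + 20*k^2 + 9*k + 18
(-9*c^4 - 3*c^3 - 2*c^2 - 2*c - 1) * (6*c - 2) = -54*c^5 - 6*c^3 - 8*c^2 - 2*c + 2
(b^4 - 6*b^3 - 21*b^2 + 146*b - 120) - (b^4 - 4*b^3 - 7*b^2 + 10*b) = -2*b^3 - 14*b^2 + 136*b - 120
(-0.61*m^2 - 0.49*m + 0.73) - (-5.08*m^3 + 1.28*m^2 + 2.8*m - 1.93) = 5.08*m^3 - 1.89*m^2 - 3.29*m + 2.66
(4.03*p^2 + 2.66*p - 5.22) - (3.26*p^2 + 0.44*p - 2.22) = 0.77*p^2 + 2.22*p - 3.0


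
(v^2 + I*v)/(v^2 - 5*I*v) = (v + I)/(v - 5*I)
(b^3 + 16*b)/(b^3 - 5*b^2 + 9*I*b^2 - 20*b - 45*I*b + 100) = b*(b - 4*I)/(b^2 + 5*b*(-1 + I) - 25*I)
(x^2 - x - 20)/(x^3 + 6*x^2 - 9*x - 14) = (x^2 - x - 20)/(x^3 + 6*x^2 - 9*x - 14)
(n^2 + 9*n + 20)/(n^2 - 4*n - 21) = (n^2 + 9*n + 20)/(n^2 - 4*n - 21)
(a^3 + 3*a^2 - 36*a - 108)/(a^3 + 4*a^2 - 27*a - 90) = (a - 6)/(a - 5)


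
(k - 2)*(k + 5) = k^2 + 3*k - 10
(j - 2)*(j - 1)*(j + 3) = j^3 - 7*j + 6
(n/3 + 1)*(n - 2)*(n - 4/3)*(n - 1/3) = n^4/3 - 2*n^3/9 - 65*n^2/27 + 94*n/27 - 8/9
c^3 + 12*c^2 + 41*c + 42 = (c + 2)*(c + 3)*(c + 7)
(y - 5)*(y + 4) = y^2 - y - 20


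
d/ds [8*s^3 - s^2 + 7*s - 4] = 24*s^2 - 2*s + 7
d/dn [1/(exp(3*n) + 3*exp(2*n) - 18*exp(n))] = 3*(-exp(2*n) - 2*exp(n) + 6)*exp(-n)/(exp(2*n) + 3*exp(n) - 18)^2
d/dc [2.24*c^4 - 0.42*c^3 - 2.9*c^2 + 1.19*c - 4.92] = 8.96*c^3 - 1.26*c^2 - 5.8*c + 1.19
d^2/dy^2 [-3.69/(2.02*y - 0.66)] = -30.113352/(2.02*y - 0.66)^3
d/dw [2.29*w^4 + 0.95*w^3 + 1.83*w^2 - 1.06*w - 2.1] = 9.16*w^3 + 2.85*w^2 + 3.66*w - 1.06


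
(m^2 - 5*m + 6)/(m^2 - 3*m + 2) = (m - 3)/(m - 1)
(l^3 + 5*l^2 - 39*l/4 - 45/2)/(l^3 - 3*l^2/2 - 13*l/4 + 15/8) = 2*(l + 6)/(2*l - 1)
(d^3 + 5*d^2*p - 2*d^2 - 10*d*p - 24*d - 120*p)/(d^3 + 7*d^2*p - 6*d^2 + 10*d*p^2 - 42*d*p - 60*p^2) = (d + 4)/(d + 2*p)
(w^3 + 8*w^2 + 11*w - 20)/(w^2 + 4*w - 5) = w + 4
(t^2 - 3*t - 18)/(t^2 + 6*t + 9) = (t - 6)/(t + 3)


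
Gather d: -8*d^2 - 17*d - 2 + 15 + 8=-8*d^2 - 17*d + 21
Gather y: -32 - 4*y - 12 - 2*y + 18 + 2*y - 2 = -4*y - 28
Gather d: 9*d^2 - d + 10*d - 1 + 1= 9*d^2 + 9*d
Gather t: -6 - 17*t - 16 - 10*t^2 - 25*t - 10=-10*t^2 - 42*t - 32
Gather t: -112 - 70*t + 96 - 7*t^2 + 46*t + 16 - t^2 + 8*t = -8*t^2 - 16*t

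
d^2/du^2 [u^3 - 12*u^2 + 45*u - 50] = 6*u - 24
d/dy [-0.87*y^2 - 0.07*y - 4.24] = -1.74*y - 0.07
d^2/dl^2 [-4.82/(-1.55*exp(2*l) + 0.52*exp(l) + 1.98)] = ((2.5064 - 29.884*exp(l))*(-1.55*exp(2*l) + 0.52*exp(l) + 1.98) - 4.82*(3.1*exp(l) - 0.52)*(6.2*exp(l) - 1.04)*exp(l))*exp(l)/(-1.55*exp(2*l) + 0.52*exp(l) + 1.98)^3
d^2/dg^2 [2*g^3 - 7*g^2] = 12*g - 14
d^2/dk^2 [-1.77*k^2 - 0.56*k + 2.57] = -3.54000000000000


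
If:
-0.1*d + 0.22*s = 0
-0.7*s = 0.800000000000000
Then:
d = -2.51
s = -1.14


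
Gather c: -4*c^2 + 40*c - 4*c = -4*c^2 + 36*c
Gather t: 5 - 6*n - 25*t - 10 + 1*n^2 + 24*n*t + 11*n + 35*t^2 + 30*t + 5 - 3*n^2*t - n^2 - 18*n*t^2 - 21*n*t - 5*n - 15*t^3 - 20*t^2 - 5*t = -15*t^3 + t^2*(15 - 18*n) + t*(-3*n^2 + 3*n)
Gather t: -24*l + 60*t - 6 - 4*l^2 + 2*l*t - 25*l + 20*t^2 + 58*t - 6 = -4*l^2 - 49*l + 20*t^2 + t*(2*l + 118) - 12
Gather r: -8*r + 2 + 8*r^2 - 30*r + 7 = 8*r^2 - 38*r + 9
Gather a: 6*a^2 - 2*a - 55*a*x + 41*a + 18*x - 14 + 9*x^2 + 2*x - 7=6*a^2 + a*(39 - 55*x) + 9*x^2 + 20*x - 21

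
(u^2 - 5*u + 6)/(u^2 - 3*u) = (u - 2)/u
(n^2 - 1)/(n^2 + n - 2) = (n + 1)/(n + 2)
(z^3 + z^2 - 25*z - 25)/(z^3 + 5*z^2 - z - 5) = (z - 5)/(z - 1)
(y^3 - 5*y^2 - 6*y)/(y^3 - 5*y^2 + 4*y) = (y^2 - 5*y - 6)/(y^2 - 5*y + 4)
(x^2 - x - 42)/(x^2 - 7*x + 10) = (x^2 - x - 42)/(x^2 - 7*x + 10)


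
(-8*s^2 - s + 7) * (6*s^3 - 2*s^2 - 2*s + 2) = -48*s^5 + 10*s^4 + 60*s^3 - 28*s^2 - 16*s + 14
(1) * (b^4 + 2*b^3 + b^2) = b^4 + 2*b^3 + b^2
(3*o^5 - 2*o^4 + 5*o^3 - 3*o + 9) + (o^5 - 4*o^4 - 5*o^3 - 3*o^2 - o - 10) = 4*o^5 - 6*o^4 - 3*o^2 - 4*o - 1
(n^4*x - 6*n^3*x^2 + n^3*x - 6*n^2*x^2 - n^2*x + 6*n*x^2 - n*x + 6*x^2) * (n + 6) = n^5*x - 6*n^4*x^2 + 7*n^4*x - 42*n^3*x^2 + 5*n^3*x - 30*n^2*x^2 - 7*n^2*x + 42*n*x^2 - 6*n*x + 36*x^2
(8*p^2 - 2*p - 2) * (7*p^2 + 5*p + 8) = 56*p^4 + 26*p^3 + 40*p^2 - 26*p - 16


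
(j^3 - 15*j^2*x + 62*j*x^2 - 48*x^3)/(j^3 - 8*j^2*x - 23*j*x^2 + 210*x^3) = (-j^2 + 9*j*x - 8*x^2)/(-j^2 + 2*j*x + 35*x^2)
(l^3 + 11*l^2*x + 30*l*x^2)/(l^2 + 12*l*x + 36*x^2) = l*(l + 5*x)/(l + 6*x)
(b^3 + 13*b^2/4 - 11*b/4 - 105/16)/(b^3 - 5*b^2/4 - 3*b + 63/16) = (8*b^2 + 38*b + 35)/(8*b^2 + 2*b - 21)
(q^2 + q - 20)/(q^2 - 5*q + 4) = (q + 5)/(q - 1)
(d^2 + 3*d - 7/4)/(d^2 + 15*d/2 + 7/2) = (4*d^2 + 12*d - 7)/(2*(2*d^2 + 15*d + 7))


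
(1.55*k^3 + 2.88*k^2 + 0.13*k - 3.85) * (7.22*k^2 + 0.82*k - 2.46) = 11.191*k^5 + 22.0646*k^4 - 0.5128*k^3 - 34.7752*k^2 - 3.4768*k + 9.471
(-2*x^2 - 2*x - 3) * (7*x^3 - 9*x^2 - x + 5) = -14*x^5 + 4*x^4 - x^3 + 19*x^2 - 7*x - 15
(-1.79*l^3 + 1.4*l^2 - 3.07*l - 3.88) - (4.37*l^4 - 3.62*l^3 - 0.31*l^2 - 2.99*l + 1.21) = -4.37*l^4 + 1.83*l^3 + 1.71*l^2 - 0.0799999999999996*l - 5.09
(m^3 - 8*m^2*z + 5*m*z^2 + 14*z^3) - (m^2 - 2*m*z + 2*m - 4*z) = m^3 - 8*m^2*z - m^2 + 5*m*z^2 + 2*m*z - 2*m + 14*z^3 + 4*z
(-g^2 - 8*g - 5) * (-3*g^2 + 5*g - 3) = 3*g^4 + 19*g^3 - 22*g^2 - g + 15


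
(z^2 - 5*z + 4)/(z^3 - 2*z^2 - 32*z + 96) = (z - 1)/(z^2 + 2*z - 24)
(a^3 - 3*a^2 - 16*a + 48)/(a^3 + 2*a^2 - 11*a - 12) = (a - 4)/(a + 1)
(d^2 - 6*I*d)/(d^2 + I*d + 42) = d/(d + 7*I)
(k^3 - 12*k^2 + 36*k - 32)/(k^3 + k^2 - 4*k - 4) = (k^2 - 10*k + 16)/(k^2 + 3*k + 2)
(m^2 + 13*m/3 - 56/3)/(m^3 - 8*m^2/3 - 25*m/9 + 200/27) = 9*(m + 7)/(9*m^2 - 25)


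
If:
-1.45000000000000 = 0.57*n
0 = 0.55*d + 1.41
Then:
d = -2.56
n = -2.54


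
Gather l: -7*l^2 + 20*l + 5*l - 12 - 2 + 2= -7*l^2 + 25*l - 12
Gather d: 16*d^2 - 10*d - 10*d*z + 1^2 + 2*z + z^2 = 16*d^2 + d*(-10*z - 10) + z^2 + 2*z + 1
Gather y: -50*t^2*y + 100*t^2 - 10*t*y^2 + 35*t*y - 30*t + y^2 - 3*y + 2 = 100*t^2 - 30*t + y^2*(1 - 10*t) + y*(-50*t^2 + 35*t - 3) + 2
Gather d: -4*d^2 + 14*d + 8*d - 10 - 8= -4*d^2 + 22*d - 18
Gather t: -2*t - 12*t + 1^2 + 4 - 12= -14*t - 7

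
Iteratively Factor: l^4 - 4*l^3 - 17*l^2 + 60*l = (l)*(l^3 - 4*l^2 - 17*l + 60) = l*(l - 3)*(l^2 - l - 20) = l*(l - 3)*(l + 4)*(l - 5)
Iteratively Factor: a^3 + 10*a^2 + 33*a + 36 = (a + 4)*(a^2 + 6*a + 9) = (a + 3)*(a + 4)*(a + 3)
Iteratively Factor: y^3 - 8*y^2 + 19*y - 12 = (y - 1)*(y^2 - 7*y + 12) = (y - 4)*(y - 1)*(y - 3)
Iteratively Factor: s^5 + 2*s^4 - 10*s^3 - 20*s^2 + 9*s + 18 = (s - 1)*(s^4 + 3*s^3 - 7*s^2 - 27*s - 18) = (s - 1)*(s + 2)*(s^3 + s^2 - 9*s - 9) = (s - 1)*(s + 2)*(s + 3)*(s^2 - 2*s - 3) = (s - 3)*(s - 1)*(s + 2)*(s + 3)*(s + 1)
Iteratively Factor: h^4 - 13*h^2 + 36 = (h - 3)*(h^3 + 3*h^2 - 4*h - 12) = (h - 3)*(h + 2)*(h^2 + h - 6) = (h - 3)*(h + 2)*(h + 3)*(h - 2)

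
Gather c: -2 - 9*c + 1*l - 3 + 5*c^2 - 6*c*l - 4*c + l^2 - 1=5*c^2 + c*(-6*l - 13) + l^2 + l - 6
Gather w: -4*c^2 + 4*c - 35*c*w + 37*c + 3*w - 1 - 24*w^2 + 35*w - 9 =-4*c^2 + 41*c - 24*w^2 + w*(38 - 35*c) - 10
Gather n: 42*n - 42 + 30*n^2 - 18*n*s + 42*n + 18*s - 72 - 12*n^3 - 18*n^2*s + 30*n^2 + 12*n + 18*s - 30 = -12*n^3 + n^2*(60 - 18*s) + n*(96 - 18*s) + 36*s - 144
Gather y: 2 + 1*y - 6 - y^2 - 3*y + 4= -y^2 - 2*y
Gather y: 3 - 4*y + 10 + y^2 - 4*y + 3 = y^2 - 8*y + 16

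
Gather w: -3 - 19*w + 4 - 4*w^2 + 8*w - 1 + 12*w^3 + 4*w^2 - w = 12*w^3 - 12*w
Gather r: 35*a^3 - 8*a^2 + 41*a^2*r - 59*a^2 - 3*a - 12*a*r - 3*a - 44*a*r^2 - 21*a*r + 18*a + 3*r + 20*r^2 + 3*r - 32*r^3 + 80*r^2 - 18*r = 35*a^3 - 67*a^2 + 12*a - 32*r^3 + r^2*(100 - 44*a) + r*(41*a^2 - 33*a - 12)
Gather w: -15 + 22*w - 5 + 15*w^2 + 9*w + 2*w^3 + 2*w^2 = 2*w^3 + 17*w^2 + 31*w - 20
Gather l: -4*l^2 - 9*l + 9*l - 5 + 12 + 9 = 16 - 4*l^2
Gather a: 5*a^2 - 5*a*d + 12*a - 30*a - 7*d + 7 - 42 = 5*a^2 + a*(-5*d - 18) - 7*d - 35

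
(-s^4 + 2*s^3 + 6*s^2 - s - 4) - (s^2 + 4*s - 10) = -s^4 + 2*s^3 + 5*s^2 - 5*s + 6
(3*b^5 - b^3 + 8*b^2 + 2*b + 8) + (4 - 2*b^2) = 3*b^5 - b^3 + 6*b^2 + 2*b + 12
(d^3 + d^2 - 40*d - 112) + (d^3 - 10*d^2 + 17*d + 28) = 2*d^3 - 9*d^2 - 23*d - 84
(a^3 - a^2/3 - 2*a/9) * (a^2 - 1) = a^5 - a^4/3 - 11*a^3/9 + a^2/3 + 2*a/9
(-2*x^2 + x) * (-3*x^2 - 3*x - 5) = 6*x^4 + 3*x^3 + 7*x^2 - 5*x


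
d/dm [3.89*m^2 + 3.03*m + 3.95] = 7.78*m + 3.03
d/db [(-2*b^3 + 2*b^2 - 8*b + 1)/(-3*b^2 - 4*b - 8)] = 2*(3*b^4 + 8*b^3 + 8*b^2 - 13*b + 34)/(9*b^4 + 24*b^3 + 64*b^2 + 64*b + 64)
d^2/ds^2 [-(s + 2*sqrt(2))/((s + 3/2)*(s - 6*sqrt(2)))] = 4*(-4*(s - 6*sqrt(2))^2*(s + 2*sqrt(2)) + 2*(s - 6*sqrt(2))^2*(2*s + 3) - 2*(s - 6*sqrt(2))*(s + 2*sqrt(2))*(2*s + 3) + (s - 6*sqrt(2))*(2*s + 3)^2 - (s + 2*sqrt(2))*(2*s + 3)^2)/((s - 6*sqrt(2))^3*(2*s + 3)^3)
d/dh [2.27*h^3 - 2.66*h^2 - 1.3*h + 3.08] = 6.81*h^2 - 5.32*h - 1.3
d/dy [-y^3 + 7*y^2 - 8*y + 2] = -3*y^2 + 14*y - 8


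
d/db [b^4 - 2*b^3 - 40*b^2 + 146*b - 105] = 4*b^3 - 6*b^2 - 80*b + 146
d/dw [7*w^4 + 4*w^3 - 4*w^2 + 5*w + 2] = 28*w^3 + 12*w^2 - 8*w + 5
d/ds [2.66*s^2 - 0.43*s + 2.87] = 5.32*s - 0.43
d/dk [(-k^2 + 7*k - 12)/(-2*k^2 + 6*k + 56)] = 2*(k^2 - 20*k + 58)/(k^4 - 6*k^3 - 47*k^2 + 168*k + 784)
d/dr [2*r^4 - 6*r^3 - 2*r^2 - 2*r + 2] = 8*r^3 - 18*r^2 - 4*r - 2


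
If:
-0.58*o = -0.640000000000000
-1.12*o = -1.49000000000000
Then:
No Solution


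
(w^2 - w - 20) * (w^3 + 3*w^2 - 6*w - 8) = w^5 + 2*w^4 - 29*w^3 - 62*w^2 + 128*w + 160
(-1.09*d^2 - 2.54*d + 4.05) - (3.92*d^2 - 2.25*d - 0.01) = -5.01*d^2 - 0.29*d + 4.06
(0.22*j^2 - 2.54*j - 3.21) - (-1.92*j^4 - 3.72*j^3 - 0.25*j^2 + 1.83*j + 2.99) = 1.92*j^4 + 3.72*j^3 + 0.47*j^2 - 4.37*j - 6.2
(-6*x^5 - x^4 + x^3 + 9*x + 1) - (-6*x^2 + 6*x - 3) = -6*x^5 - x^4 + x^3 + 6*x^2 + 3*x + 4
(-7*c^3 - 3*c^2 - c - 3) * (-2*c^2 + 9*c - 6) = 14*c^5 - 57*c^4 + 17*c^3 + 15*c^2 - 21*c + 18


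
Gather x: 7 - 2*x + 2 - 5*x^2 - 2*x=-5*x^2 - 4*x + 9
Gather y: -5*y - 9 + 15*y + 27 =10*y + 18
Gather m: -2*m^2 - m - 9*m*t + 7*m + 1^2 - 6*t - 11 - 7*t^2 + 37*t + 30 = -2*m^2 + m*(6 - 9*t) - 7*t^2 + 31*t + 20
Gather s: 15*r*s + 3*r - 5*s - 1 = 3*r + s*(15*r - 5) - 1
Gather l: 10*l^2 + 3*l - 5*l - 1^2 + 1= 10*l^2 - 2*l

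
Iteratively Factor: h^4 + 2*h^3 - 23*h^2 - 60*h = (h + 3)*(h^3 - h^2 - 20*h) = (h + 3)*(h + 4)*(h^2 - 5*h) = (h - 5)*(h + 3)*(h + 4)*(h)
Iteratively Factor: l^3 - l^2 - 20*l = (l + 4)*(l^2 - 5*l) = l*(l + 4)*(l - 5)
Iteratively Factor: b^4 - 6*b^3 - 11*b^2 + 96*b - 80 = (b - 5)*(b^3 - b^2 - 16*b + 16) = (b - 5)*(b + 4)*(b^2 - 5*b + 4) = (b - 5)*(b - 1)*(b + 4)*(b - 4)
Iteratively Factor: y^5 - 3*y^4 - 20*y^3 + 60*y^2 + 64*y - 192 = (y - 2)*(y^4 - y^3 - 22*y^2 + 16*y + 96) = (y - 4)*(y - 2)*(y^3 + 3*y^2 - 10*y - 24) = (y - 4)*(y - 3)*(y - 2)*(y^2 + 6*y + 8) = (y - 4)*(y - 3)*(y - 2)*(y + 4)*(y + 2)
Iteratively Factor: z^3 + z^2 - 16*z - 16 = (z + 4)*(z^2 - 3*z - 4) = (z - 4)*(z + 4)*(z + 1)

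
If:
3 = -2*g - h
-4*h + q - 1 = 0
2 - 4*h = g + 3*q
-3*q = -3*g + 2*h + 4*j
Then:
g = -47/31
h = 1/31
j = -2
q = 35/31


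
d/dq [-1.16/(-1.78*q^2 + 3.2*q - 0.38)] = (3.712 - 4.1296*q)/(1.78*q^2 - 3.2*q + 0.38)^2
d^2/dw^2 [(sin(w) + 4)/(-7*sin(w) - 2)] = 26*(7*sin(w)^2 - 2*sin(w) - 14)/(7*sin(w) + 2)^3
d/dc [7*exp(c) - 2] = 7*exp(c)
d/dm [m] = 1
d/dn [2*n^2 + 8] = 4*n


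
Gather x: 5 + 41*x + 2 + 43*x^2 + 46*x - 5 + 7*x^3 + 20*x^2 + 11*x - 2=7*x^3 + 63*x^2 + 98*x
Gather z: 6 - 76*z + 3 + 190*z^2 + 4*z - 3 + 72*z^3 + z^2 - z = 72*z^3 + 191*z^2 - 73*z + 6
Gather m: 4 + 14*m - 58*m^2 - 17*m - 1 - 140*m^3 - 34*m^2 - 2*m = -140*m^3 - 92*m^2 - 5*m + 3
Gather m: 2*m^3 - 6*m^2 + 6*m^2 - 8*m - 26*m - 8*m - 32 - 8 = 2*m^3 - 42*m - 40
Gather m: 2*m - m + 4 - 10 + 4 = m - 2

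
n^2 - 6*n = n*(n - 6)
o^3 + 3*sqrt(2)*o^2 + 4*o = o*(o + sqrt(2))*(o + 2*sqrt(2))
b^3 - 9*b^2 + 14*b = b*(b - 7)*(b - 2)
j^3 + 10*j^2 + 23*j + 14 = (j + 1)*(j + 2)*(j + 7)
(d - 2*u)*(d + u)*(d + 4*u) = d^3 + 3*d^2*u - 6*d*u^2 - 8*u^3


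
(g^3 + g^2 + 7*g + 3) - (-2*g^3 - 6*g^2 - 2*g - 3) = 3*g^3 + 7*g^2 + 9*g + 6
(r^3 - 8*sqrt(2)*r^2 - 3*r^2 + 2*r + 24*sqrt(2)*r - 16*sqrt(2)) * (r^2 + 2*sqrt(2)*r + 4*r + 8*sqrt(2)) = r^5 - 6*sqrt(2)*r^4 + r^4 - 42*r^3 - 6*sqrt(2)*r^3 - 24*r^2 + 60*sqrt(2)*r^2 - 48*sqrt(2)*r + 320*r - 256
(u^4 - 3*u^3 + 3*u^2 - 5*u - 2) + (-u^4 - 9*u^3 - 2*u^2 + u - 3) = -12*u^3 + u^2 - 4*u - 5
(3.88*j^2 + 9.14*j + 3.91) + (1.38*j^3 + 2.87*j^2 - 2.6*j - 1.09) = 1.38*j^3 + 6.75*j^2 + 6.54*j + 2.82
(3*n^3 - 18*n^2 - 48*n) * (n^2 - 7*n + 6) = 3*n^5 - 39*n^4 + 96*n^3 + 228*n^2 - 288*n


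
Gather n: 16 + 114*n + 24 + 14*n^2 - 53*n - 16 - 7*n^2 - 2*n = 7*n^2 + 59*n + 24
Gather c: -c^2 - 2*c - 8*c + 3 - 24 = -c^2 - 10*c - 21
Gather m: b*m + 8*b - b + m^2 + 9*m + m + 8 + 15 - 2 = 7*b + m^2 + m*(b + 10) + 21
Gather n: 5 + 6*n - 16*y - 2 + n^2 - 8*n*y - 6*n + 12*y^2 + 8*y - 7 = n^2 - 8*n*y + 12*y^2 - 8*y - 4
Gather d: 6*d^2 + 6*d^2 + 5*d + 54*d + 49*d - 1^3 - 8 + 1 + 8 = 12*d^2 + 108*d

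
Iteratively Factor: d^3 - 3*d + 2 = (d + 2)*(d^2 - 2*d + 1) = (d - 1)*(d + 2)*(d - 1)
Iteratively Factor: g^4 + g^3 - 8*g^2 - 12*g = (g + 2)*(g^3 - g^2 - 6*g) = g*(g + 2)*(g^2 - g - 6) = g*(g + 2)^2*(g - 3)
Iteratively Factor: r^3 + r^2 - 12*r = (r)*(r^2 + r - 12) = r*(r + 4)*(r - 3)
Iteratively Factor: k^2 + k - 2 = (k - 1)*(k + 2)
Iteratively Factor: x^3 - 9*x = (x + 3)*(x^2 - 3*x) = x*(x + 3)*(x - 3)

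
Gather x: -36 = -36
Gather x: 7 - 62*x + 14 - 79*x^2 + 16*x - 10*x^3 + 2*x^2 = -10*x^3 - 77*x^2 - 46*x + 21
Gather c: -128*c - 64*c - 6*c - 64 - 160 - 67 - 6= -198*c - 297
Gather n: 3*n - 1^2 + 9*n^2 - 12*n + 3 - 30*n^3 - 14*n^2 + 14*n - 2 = -30*n^3 - 5*n^2 + 5*n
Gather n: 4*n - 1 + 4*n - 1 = 8*n - 2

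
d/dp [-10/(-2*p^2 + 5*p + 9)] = 10*(5 - 4*p)/(-2*p^2 + 5*p + 9)^2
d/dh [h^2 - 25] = 2*h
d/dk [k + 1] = 1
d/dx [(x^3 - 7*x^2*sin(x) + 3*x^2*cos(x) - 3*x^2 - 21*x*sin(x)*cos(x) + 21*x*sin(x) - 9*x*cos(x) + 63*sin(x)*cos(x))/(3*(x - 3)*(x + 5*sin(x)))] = (-3*x^2*sin(x) - 12*x^2*cos(x) + x^2 + 42*x*sin(x)^2 + 10*x*sin(x) - 36*x + 105*sin(x)^3 - 35*sin(x)^2 + 36*sin(x)*cos(x))/(3*(x + 5*sin(x))^2)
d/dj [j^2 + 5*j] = 2*j + 5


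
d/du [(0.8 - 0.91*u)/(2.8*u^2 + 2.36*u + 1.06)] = (2.548*u^2 - 4.48*u - 2.8526)/(7.84*u^4 + 13.216*u^3 + 11.5056*u^2 + 5.0032*u + 1.1236)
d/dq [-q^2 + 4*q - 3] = 4 - 2*q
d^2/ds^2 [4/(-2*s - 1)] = -32/(2*s + 1)^3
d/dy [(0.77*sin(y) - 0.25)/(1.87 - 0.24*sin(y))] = 1.3799*cos(y)/(0.24*sin(y) - 1.87)^2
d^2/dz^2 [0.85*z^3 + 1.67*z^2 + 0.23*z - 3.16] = 5.1*z + 3.34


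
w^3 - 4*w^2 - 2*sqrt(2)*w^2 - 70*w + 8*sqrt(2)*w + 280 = (w - 4)*(w - 7*sqrt(2))*(w + 5*sqrt(2))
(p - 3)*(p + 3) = p^2 - 9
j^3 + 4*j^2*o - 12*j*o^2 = j*(j - 2*o)*(j + 6*o)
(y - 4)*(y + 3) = y^2 - y - 12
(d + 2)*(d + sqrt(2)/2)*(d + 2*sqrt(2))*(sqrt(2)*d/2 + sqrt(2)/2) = sqrt(2)*d^4/2 + 3*sqrt(2)*d^3/2 + 5*d^3/2 + 2*sqrt(2)*d^2 + 15*d^2/2 + 3*sqrt(2)*d + 5*d + 2*sqrt(2)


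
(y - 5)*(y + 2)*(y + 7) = y^3 + 4*y^2 - 31*y - 70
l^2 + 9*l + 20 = (l + 4)*(l + 5)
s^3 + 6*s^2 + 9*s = s*(s + 3)^2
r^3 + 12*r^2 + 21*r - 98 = (r - 2)*(r + 7)^2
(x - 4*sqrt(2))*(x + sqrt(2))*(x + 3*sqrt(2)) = x^3 - 26*x - 24*sqrt(2)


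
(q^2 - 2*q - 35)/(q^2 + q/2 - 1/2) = 2*(q^2 - 2*q - 35)/(2*q^2 + q - 1)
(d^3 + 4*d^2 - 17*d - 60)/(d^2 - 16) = (d^2 + 8*d + 15)/(d + 4)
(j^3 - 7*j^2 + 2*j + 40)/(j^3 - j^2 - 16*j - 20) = (j - 4)/(j + 2)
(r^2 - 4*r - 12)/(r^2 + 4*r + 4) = (r - 6)/(r + 2)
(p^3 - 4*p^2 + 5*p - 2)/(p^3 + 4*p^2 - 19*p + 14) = (p - 1)/(p + 7)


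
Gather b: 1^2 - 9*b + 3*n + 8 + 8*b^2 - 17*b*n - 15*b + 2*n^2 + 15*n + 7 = 8*b^2 + b*(-17*n - 24) + 2*n^2 + 18*n + 16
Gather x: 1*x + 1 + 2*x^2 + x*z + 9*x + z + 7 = 2*x^2 + x*(z + 10) + z + 8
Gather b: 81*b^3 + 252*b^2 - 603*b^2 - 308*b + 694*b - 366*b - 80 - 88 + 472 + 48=81*b^3 - 351*b^2 + 20*b + 352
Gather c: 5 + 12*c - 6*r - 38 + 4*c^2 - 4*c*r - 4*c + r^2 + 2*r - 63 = 4*c^2 + c*(8 - 4*r) + r^2 - 4*r - 96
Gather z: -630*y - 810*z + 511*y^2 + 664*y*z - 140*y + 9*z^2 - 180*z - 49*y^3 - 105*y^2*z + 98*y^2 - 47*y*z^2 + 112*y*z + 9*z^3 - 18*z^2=-49*y^3 + 609*y^2 - 770*y + 9*z^3 + z^2*(-47*y - 9) + z*(-105*y^2 + 776*y - 990)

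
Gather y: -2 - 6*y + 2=-6*y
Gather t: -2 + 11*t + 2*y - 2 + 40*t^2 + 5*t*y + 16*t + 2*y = 40*t^2 + t*(5*y + 27) + 4*y - 4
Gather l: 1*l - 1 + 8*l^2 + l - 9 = 8*l^2 + 2*l - 10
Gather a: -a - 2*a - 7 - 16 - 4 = -3*a - 27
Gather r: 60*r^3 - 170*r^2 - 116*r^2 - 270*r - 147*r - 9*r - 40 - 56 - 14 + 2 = 60*r^3 - 286*r^2 - 426*r - 108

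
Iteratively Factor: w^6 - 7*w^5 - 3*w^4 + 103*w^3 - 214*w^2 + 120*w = (w - 3)*(w^5 - 4*w^4 - 15*w^3 + 58*w^2 - 40*w) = (w - 3)*(w - 1)*(w^4 - 3*w^3 - 18*w^2 + 40*w) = (w - 3)*(w - 2)*(w - 1)*(w^3 - w^2 - 20*w) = (w - 3)*(w - 2)*(w - 1)*(w + 4)*(w^2 - 5*w) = (w - 5)*(w - 3)*(w - 2)*(w - 1)*(w + 4)*(w)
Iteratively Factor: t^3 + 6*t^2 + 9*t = (t)*(t^2 + 6*t + 9) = t*(t + 3)*(t + 3)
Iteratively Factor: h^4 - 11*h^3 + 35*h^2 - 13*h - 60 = (h - 4)*(h^3 - 7*h^2 + 7*h + 15) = (h - 5)*(h - 4)*(h^2 - 2*h - 3) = (h - 5)*(h - 4)*(h - 3)*(h + 1)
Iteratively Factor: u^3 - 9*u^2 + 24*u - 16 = (u - 4)*(u^2 - 5*u + 4) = (u - 4)^2*(u - 1)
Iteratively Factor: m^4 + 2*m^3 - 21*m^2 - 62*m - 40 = (m - 5)*(m^3 + 7*m^2 + 14*m + 8) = (m - 5)*(m + 2)*(m^2 + 5*m + 4) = (m - 5)*(m + 1)*(m + 2)*(m + 4)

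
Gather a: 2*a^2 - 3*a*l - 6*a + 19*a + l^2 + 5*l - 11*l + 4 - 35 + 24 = 2*a^2 + a*(13 - 3*l) + l^2 - 6*l - 7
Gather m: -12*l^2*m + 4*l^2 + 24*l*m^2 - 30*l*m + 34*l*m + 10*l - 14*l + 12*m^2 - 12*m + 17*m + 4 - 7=4*l^2 - 4*l + m^2*(24*l + 12) + m*(-12*l^2 + 4*l + 5) - 3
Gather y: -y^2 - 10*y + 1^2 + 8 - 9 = -y^2 - 10*y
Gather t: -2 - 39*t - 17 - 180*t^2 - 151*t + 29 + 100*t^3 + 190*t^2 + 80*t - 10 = 100*t^3 + 10*t^2 - 110*t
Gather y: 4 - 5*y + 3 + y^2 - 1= y^2 - 5*y + 6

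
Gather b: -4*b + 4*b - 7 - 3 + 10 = 0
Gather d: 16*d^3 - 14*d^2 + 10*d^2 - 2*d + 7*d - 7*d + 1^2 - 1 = 16*d^3 - 4*d^2 - 2*d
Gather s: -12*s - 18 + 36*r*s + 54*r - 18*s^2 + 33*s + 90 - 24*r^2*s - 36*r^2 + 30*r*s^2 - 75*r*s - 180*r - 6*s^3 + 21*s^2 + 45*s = -36*r^2 - 126*r - 6*s^3 + s^2*(30*r + 3) + s*(-24*r^2 - 39*r + 66) + 72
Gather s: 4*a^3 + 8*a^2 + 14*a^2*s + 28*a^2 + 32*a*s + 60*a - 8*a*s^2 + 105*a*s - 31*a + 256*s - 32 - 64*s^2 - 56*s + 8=4*a^3 + 36*a^2 + 29*a + s^2*(-8*a - 64) + s*(14*a^2 + 137*a + 200) - 24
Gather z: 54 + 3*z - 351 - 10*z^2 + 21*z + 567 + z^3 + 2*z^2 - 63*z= z^3 - 8*z^2 - 39*z + 270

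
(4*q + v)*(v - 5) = 4*q*v - 20*q + v^2 - 5*v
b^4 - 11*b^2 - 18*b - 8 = (b - 4)*(b + 1)^2*(b + 2)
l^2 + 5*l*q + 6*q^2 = (l + 2*q)*(l + 3*q)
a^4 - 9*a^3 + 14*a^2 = a^2*(a - 7)*(a - 2)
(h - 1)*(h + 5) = h^2 + 4*h - 5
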